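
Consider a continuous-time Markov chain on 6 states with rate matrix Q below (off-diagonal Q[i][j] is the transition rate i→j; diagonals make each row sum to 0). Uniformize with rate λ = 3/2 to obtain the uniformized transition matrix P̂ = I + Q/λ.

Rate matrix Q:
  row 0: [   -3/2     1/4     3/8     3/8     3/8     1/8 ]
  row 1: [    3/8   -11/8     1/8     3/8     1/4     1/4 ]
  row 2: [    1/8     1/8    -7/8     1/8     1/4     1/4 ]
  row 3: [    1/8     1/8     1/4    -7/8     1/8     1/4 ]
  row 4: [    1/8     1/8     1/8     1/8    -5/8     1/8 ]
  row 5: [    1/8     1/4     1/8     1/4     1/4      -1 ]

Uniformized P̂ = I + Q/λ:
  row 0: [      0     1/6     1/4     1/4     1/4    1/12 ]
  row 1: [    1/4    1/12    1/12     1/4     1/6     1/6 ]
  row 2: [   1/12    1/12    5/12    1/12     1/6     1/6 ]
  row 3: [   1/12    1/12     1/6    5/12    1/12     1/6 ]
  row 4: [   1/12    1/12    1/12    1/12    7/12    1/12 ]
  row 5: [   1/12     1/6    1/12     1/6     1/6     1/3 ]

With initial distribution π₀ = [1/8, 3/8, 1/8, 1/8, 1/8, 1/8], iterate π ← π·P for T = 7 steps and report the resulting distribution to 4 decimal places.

t=0: π = [0.1250, 0.3750, 0.1250, 0.1250, 0.1250, 0.1250]
t=1: π = [0.1354, 0.1042, 0.1563, 0.2188, 0.2188, 0.1667]
t=2: π = [0.0894, 0.1085, 0.1762, 0.2101, 0.2509, 0.1649]
t=3: π = [0.0940, 0.1045, 0.1745, 0.2001, 0.2611, 0.1658]
t=4: π = [0.0929, 0.1050, 0.1738, 0.1969, 0.2666, 0.1647]
t=5: π = [0.0931, 0.1048, 0.1732, 0.1957, 0.2691, 0.1642]
t=6: π = [0.0930, 0.1048, 0.1729, 0.1952, 0.2702, 0.1638]
t=7: π = [0.0930, 0.1047, 0.1727, 0.1950, 0.2708, 0.1637]

π = [0.0930, 0.1047, 0.1727, 0.1950, 0.2708, 0.1637]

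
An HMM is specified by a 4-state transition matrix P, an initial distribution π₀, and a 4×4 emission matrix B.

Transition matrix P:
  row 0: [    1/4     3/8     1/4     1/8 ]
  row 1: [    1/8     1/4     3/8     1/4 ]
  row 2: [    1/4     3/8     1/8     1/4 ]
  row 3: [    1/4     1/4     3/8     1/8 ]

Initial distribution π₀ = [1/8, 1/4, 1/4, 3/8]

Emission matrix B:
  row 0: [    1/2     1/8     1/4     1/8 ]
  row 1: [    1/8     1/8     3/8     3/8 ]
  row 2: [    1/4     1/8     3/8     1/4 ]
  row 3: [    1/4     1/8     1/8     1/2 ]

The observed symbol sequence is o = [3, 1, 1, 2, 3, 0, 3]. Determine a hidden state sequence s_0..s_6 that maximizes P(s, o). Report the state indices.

t=0: δ = [1.562e-02, 9.375e-02, 6.250e-02, 1.875e-01]  (obs o_0=3)
t=1: δ = [5.859e-03, 5.859e-03, 8.789e-03, 2.930e-03]  ψ = [3, 3, 3, 1]  (obs o_1=1)
t=2: δ = [2.747e-04, 4.120e-04, 2.747e-04, 2.747e-04]  ψ = [2, 2, 1, 2]  (obs o_2=1)
t=3: δ = [1.717e-05, 3.862e-05, 5.794e-05, 1.287e-05]  ψ = [0, 0, 1, 1]  (obs o_3=2)
t=4: δ = [1.810e-06, 8.147e-06, 3.621e-06, 7.242e-06]  ψ = [2, 2, 1, 2]  (obs o_4=3)
t=5: δ = [9.052e-07, 2.546e-07, 7.638e-07, 5.092e-07]  ψ = [3, 1, 1, 1]  (obs o_5=0)
t=6: δ = [2.829e-08, 1.273e-07, 5.658e-08, 9.548e-08]  ψ = [0, 0, 0, 2]  (obs o_6=3)
backtrack: best end state = 1; path = [3, 2, 1, 2, 3, 0, 1]

path = [3, 2, 1, 2, 3, 0, 1]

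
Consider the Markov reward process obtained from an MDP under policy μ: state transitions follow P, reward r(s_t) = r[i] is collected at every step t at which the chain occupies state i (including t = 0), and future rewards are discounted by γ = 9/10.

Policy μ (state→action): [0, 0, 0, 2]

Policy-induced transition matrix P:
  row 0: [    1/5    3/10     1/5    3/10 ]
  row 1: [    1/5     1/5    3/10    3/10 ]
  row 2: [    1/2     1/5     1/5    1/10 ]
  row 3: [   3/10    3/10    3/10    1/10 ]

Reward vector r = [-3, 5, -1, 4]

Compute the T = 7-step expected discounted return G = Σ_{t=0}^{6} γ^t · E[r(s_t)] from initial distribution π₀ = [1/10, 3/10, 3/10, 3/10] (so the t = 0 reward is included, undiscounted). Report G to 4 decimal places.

t=0: π = [0.1000, 0.3000, 0.3000, 0.3000], E[r] = 2.1000, γ^t·E[r] = 2.100000, running G = 2.100000
t=1: π = [0.3200, 0.2400, 0.2600, 0.1800], E[r] = 0.7000, γ^t·E[r] = 0.630000, running G = 2.730000
t=2: π = [0.2960, 0.2500, 0.2420, 0.2120], E[r] = 0.9680, γ^t·E[r] = 0.784080, running G = 3.514080
t=3: π = [0.2938, 0.2508, 0.2462, 0.2092], E[r] = 0.9632, γ^t·E[r] = 0.702173, running G = 4.216253
t=4: π = [0.2948, 0.2503, 0.2460, 0.2089], E[r] = 0.9568, γ^t·E[r] = 0.627783, running G = 4.844036
t=5: π = [0.2947, 0.2504, 0.2459, 0.2090], E[r] = 0.9579, γ^t·E[r] = 0.565640, running G = 5.409675
t=6: π = [0.2947, 0.2504, 0.2459, 0.2090], E[r] = 0.9579, γ^t·E[r] = 0.509083, running G = 5.918759

G = 5.9188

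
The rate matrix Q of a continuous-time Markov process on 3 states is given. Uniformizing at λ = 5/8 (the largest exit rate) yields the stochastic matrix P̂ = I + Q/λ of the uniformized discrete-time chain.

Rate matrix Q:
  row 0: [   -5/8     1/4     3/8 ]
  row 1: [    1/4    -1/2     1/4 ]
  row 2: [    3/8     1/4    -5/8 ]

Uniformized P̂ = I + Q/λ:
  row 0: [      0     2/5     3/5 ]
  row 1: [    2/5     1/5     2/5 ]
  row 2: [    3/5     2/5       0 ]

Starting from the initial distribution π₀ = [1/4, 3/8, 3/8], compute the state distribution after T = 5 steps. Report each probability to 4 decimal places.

π = [0.3382, 0.3333, 0.3285]

t=0: π = [0.2500, 0.3750, 0.3750]
t=1: π = [0.3750, 0.3250, 0.3000]
t=2: π = [0.3100, 0.3350, 0.3550]
t=3: π = [0.3470, 0.3330, 0.3200]
t=4: π = [0.3252, 0.3334, 0.3414]
t=5: π = [0.3382, 0.3333, 0.3285]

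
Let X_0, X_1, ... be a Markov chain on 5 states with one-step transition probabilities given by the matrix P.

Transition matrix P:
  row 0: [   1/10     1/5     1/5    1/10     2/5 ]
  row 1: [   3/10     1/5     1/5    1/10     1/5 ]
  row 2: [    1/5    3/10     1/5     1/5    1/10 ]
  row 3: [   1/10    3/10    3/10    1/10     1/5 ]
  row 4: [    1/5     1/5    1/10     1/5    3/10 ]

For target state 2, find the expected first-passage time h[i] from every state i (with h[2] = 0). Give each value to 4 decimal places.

h = [5.4678, 5.3801, 0.0000, 4.8246, 5.9064]

First-step conditioning: h[2] = 0; for i ≠ 2, h[i] = 1 + Σ_k P[i][k]·h[k].
  h[0] = 1 + 1/10·h[0] + 1/5·h[1] + 1/10·h[3] + 2/5·h[4]
  h[1] = 1 + 3/10·h[0] + 1/5·h[1] + 1/10·h[3] + 1/5·h[4]
  h[3] = 1 + 1/10·h[0] + 3/10·h[1] + 1/10·h[3] + 1/5·h[4]
  h[4] = 1 + 1/5·h[0] + 1/5·h[1] + 1/5·h[3] + 3/10·h[4]
Solving the 4×4 linear system over states ≠ 2 gives exactly h = [935/171, 920/171, 0, 275/57, 1010/171] (h[2] = 0 is the target).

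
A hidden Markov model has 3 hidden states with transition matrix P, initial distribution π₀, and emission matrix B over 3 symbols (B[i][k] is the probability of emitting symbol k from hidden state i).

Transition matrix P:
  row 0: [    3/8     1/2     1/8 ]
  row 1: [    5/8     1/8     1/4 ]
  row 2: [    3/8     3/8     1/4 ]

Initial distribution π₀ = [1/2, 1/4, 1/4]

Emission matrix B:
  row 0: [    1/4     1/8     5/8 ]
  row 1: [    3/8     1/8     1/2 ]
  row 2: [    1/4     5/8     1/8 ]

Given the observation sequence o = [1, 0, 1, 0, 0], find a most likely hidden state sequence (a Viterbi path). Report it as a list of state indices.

path = [2, 1, 2, 1, 0]

t=0: δ = [6.250e-02, 3.125e-02, 1.562e-01]  (obs o_0=1)
t=1: δ = [1.465e-02, 2.197e-02, 9.766e-03]  ψ = [2, 2, 2]  (obs o_1=0)
t=2: δ = [1.717e-03, 9.155e-04, 3.433e-03]  ψ = [1, 0, 1]  (obs o_2=1)
t=3: δ = [3.219e-04, 4.828e-04, 2.146e-04]  ψ = [2, 2, 2]  (obs o_3=0)
t=4: δ = [7.544e-05, 6.035e-05, 3.017e-05]  ψ = [1, 0, 1]  (obs o_4=0)
backtrack: best end state = 0; path = [2, 1, 2, 1, 0]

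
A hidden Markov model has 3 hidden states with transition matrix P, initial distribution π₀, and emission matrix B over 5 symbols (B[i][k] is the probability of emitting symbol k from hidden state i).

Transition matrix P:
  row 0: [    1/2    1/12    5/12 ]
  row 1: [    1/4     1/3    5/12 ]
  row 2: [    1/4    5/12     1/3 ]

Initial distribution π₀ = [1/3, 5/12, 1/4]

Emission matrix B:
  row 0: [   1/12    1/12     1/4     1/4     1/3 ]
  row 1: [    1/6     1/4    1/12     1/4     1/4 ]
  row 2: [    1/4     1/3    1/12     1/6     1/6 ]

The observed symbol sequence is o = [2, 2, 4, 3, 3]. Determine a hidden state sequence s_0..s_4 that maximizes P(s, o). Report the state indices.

path = [0, 0, 0, 0, 0]

t=0: δ = [8.333e-02, 3.472e-02, 2.083e-02]  (obs o_0=2)
t=1: δ = [1.042e-02, 9.645e-04, 2.894e-03]  ψ = [0, 1, 0]  (obs o_1=2)
t=2: δ = [1.736e-03, 3.014e-04, 7.234e-04]  ψ = [0, 2, 0]  (obs o_2=4)
t=3: δ = [2.170e-04, 7.535e-05, 1.206e-04]  ψ = [0, 2, 0]  (obs o_3=3)
t=4: δ = [2.713e-05, 1.256e-05, 1.507e-05]  ψ = [0, 2, 0]  (obs o_4=3)
backtrack: best end state = 0; path = [0, 0, 0, 0, 0]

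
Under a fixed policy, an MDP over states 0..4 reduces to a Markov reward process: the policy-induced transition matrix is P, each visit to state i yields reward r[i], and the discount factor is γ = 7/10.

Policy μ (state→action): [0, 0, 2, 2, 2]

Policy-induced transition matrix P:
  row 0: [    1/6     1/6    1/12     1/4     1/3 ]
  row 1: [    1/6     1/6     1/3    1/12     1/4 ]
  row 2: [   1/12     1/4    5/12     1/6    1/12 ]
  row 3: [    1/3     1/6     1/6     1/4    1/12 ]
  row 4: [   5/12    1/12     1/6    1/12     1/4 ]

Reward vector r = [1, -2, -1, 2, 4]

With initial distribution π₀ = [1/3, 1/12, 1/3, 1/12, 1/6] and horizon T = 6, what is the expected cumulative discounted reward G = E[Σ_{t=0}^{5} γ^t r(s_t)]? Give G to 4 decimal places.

G = 2.1935

t=0: π = [0.3333, 0.0833, 0.3333, 0.0833, 0.1667], E[r] = 0.6667, γ^t·E[r] = 0.666667, running G = 0.666667
t=1: π = [0.1944, 0.1806, 0.2361, 0.1806, 0.2083], E[r] = 0.7917, γ^t·E[r] = 0.554167, running G = 1.220833
t=2: π = [0.2292, 0.1690, 0.2396, 0.1655, 0.1968], E[r] = 0.7697, γ^t·E[r] = 0.377141, running G = 1.597975
t=3: π = [0.2235, 0.1702, 0.2356, 0.1691, 0.2016], E[r] = 0.7919, γ^t·E[r] = 0.271608, running G = 1.869582
t=4: π = [0.2256, 0.1695, 0.2353, 0.1684, 0.2012], E[r] = 0.7928, γ^t·E[r] = 0.190340, running G = 2.059922
t=5: π = [0.2254, 0.1695, 0.2349, 0.1686, 0.2015], E[r] = 0.7947, γ^t·E[r] = 0.133569, running G = 2.193491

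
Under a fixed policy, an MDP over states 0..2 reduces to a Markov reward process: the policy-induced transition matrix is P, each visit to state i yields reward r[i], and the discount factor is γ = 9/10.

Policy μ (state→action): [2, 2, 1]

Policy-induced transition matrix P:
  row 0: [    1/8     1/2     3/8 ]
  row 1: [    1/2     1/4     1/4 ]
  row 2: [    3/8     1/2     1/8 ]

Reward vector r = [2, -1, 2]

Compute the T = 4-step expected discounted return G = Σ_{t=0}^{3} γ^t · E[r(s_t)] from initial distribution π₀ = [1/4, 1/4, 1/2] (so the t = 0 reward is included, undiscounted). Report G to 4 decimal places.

t=0: π = [0.2500, 0.2500, 0.5000], E[r] = 1.2500, γ^t·E[r] = 1.250000, running G = 1.250000
t=1: π = [0.3438, 0.4375, 0.2188], E[r] = 0.6875, γ^t·E[r] = 0.618750, running G = 1.868750
t=2: π = [0.3438, 0.3906, 0.2656], E[r] = 0.8281, γ^t·E[r] = 0.670781, running G = 2.539531
t=3: π = [0.3379, 0.4023, 0.2598], E[r] = 0.7930, γ^t·E[r] = 0.578074, running G = 3.117605

G = 3.1176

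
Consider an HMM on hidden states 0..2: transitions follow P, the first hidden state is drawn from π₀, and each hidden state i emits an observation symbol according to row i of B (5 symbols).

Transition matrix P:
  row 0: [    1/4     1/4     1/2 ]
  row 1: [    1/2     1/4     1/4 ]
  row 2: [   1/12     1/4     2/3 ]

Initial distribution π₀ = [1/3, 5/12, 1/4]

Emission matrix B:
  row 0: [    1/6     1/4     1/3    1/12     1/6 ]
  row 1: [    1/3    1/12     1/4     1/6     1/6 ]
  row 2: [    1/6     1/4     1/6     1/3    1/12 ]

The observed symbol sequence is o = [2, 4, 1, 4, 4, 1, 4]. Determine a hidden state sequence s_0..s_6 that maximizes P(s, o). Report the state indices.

t=0: δ = [1.111e-01, 1.042e-01, 4.167e-02]  (obs o_0=2)
t=1: δ = [8.681e-03, 4.630e-03, 4.630e-03]  ψ = [1, 0, 0]  (obs o_1=4)
t=2: δ = [5.787e-04, 1.808e-04, 1.085e-03]  ψ = [1, 0, 0]  (obs o_2=1)
t=3: δ = [2.411e-05, 4.521e-05, 6.028e-05]  ψ = [0, 2, 2]  (obs o_3=4)
t=4: δ = [3.768e-06, 2.512e-06, 3.349e-06]  ψ = [1, 2, 2]  (obs o_4=4)
t=5: δ = [3.140e-07, 7.849e-08, 5.582e-07]  ψ = [1, 0, 2]  (obs o_5=1)
t=6: δ = [1.308e-08, 2.326e-08, 3.101e-08]  ψ = [0, 2, 2]  (obs o_6=4)
backtrack: best end state = 2; path = [1, 0, 2, 2, 2, 2, 2]

path = [1, 0, 2, 2, 2, 2, 2]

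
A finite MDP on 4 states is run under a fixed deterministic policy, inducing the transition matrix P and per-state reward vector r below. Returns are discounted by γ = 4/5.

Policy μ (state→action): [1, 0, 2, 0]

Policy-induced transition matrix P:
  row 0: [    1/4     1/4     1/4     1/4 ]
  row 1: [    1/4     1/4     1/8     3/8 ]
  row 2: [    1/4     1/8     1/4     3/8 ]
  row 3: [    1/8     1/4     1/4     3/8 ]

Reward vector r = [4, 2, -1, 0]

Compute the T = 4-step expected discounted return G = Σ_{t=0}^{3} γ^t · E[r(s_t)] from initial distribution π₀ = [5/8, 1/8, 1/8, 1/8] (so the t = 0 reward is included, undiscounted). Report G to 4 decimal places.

G = 4.7861

t=0: π = [0.6250, 0.1250, 0.1250, 0.1250], E[r] = 2.6250, γ^t·E[r] = 2.625000, running G = 2.625000
t=1: π = [0.2344, 0.2344, 0.2344, 0.2969], E[r] = 1.1719, γ^t·E[r] = 0.937500, running G = 3.562500
t=2: π = [0.2129, 0.2207, 0.2207, 0.3457], E[r] = 1.0723, γ^t·E[r] = 0.686250, running G = 4.248750
t=3: π = [0.2068, 0.2224, 0.2224, 0.3484], E[r] = 1.0496, γ^t·E[r] = 0.537375, running G = 4.786125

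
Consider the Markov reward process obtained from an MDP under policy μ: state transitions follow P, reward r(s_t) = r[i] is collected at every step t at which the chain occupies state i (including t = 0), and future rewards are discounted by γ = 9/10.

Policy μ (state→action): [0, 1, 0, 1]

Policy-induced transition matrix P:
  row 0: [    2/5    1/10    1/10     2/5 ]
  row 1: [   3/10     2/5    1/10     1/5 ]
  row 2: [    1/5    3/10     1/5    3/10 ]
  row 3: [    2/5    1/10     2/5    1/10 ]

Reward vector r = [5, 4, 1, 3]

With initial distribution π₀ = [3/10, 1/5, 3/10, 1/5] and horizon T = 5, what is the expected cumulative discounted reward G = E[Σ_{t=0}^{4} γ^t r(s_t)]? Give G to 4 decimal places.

G = 13.9817

t=0: π = [0.3000, 0.2000, 0.3000, 0.2000], E[r] = 3.2000, γ^t·E[r] = 3.200000, running G = 3.200000
t=1: π = [0.3200, 0.2200, 0.1900, 0.2700], E[r] = 3.4800, γ^t·E[r] = 3.132000, running G = 6.332000
t=2: π = [0.3400, 0.2040, 0.2000, 0.2560], E[r] = 3.4840, γ^t·E[r] = 2.822040, running G = 9.154040
t=3: π = [0.3396, 0.2012, 0.1968, 0.2624], E[r] = 3.4868, γ^t·E[r] = 2.541877, running G = 11.695917
t=4: π = [0.3405, 0.1997, 0.1984, 0.2614], E[r] = 3.4840, γ^t·E[r] = 2.285826, running G = 13.981743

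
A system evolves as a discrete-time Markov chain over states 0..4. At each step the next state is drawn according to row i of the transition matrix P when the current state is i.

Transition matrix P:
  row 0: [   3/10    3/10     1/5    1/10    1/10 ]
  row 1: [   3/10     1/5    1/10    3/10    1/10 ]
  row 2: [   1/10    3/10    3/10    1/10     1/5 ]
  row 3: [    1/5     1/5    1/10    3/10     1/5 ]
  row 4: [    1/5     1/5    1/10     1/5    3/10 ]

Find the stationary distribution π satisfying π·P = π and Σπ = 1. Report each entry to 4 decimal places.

π = [0.2316, 0.2386, 0.1540, 0.2059, 0.1700]

Balance equations π_j = Σ_i π_i·P[i][j]:
  π_0 = 3/10·π_0 + 3/10·π_1 + 1/10·π_2 + 1/5·π_3 + 1/5·π_4
  π_1 = 3/10·π_0 + 1/5·π_1 + 3/10·π_2 + 1/5·π_3 + 1/5·π_4
  π_2 = 1/5·π_0 + 1/10·π_1 + 3/10·π_2 + 1/10·π_3 + 1/10·π_4
  π_3 = 1/10·π_0 + 3/10·π_1 + 1/10·π_2 + 3/10·π_3 + 1/5·π_4
  normalize: π_0 + π_1 + π_2 + π_3 + π_4 = 1
Solving the linear system gives exactly π = [167/721, 172/721, 111/721, 1336/6489, 1103/6489].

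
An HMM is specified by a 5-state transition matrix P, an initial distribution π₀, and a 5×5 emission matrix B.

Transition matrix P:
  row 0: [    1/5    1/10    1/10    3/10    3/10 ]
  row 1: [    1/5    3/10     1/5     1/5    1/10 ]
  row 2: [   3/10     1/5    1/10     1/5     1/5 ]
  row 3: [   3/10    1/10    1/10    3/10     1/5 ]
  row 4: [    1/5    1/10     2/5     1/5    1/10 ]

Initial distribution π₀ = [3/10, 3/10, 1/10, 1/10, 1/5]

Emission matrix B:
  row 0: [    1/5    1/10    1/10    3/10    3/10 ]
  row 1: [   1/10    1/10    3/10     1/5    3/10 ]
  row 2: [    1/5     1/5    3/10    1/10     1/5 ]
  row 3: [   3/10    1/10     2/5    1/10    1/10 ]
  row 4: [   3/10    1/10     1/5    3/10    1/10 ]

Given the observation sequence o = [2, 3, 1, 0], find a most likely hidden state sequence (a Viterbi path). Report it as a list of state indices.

t=0: δ = [3.000e-02, 9.000e-02, 3.000e-02, 4.000e-02, 4.000e-02]  (obs o_0=2)
t=1: δ = [5.400e-03, 5.400e-03, 1.800e-03, 1.800e-03, 2.700e-03]  ψ = [1, 1, 1, 1, 0]  (obs o_1=3)
t=2: δ = [1.080e-04, 1.620e-04, 2.160e-04, 1.620e-04, 1.620e-04]  ψ = [0, 1, 1, 0, 0]  (obs o_2=1)
t=3: δ = [1.296e-05, 4.860e-06, 1.296e-05, 1.458e-05, 1.296e-05]  ψ = [2, 1, 4, 3, 2]  (obs o_3=0)
backtrack: best end state = 3; path = [1, 0, 3, 3]

path = [1, 0, 3, 3]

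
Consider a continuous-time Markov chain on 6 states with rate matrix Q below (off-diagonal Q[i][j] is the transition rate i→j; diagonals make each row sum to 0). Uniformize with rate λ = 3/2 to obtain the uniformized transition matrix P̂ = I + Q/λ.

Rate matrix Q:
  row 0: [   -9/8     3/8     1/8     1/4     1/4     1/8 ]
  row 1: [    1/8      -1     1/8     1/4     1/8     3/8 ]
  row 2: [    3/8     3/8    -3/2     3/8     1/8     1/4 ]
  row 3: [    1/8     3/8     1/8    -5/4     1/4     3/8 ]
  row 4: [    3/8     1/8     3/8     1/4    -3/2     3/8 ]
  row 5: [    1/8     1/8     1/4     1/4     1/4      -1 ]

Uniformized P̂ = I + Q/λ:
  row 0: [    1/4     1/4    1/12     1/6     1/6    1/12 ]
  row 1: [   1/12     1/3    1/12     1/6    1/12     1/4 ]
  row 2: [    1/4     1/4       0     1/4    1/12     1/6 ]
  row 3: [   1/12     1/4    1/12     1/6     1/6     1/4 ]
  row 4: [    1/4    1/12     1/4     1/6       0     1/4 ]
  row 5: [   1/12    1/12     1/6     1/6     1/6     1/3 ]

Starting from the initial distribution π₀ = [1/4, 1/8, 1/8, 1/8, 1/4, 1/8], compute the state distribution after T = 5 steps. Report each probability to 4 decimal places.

t=0: π = [0.2500, 0.1250, 0.1250, 0.1250, 0.2500, 0.1250]
t=1: π = [0.1875, 0.1979, 0.1250, 0.1771, 0.1042, 0.2083]
t=2: π = [0.1528, 0.2144, 0.1076, 0.1771, 0.1224, 0.2257]
t=3: π = [0.1471, 0.2099, 0.1136, 0.1756, 0.1194, 0.2344]
t=4: π = [0.1467, 0.2085, 0.1133, 0.1761, 0.1198, 0.2355]
t=5: π = [0.1466, 0.2082, 0.1135, 0.1761, 0.1199, 0.2357]

π = [0.1466, 0.2082, 0.1135, 0.1761, 0.1199, 0.2357]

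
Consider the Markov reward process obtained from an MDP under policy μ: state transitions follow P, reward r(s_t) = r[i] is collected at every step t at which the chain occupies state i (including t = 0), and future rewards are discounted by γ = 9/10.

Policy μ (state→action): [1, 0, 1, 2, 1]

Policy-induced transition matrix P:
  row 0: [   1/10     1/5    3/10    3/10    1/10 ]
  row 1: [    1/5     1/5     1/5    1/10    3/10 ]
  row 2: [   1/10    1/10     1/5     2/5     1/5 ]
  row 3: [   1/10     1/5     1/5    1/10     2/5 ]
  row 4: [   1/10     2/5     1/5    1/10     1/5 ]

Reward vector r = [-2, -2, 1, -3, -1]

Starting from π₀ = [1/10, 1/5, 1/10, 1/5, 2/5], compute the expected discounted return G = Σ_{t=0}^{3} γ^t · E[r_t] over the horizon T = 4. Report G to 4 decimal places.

G = -4.6510

t=0: π = [0.1000, 0.2000, 0.1000, 0.2000, 0.4000], E[r] = -1.5000, γ^t·E[r] = -1.500000, running G = -1.500000
t=1: π = [0.1200, 0.2700, 0.2100, 0.1500, 0.2500], E[r] = -1.2700, γ^t·E[r] = -1.143000, running G = -2.643000
t=2: π = [0.1270, 0.2290, 0.2120, 0.1870, 0.2450], E[r] = -1.3060, γ^t·E[r] = -1.057860, running G = -3.700860
t=3: π = [0.1229, 0.2278, 0.2127, 0.1890, 0.2476], E[r] = -1.3033, γ^t·E[r] = -0.950106, running G = -4.650966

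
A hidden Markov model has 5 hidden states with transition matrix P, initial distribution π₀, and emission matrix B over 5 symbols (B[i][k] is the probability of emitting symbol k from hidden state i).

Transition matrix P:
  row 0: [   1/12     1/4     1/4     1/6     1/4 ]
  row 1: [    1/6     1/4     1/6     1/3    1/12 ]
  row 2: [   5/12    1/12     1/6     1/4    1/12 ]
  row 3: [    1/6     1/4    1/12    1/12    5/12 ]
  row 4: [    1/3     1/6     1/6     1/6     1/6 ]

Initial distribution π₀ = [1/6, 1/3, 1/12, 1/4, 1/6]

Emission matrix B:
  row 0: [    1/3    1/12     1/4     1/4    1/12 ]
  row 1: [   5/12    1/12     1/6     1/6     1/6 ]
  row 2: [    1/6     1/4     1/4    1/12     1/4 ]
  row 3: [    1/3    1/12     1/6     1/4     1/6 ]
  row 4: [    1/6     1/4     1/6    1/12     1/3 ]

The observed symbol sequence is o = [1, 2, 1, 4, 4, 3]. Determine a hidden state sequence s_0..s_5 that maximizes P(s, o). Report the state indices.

t=0: δ = [1.389e-02, 2.778e-02, 2.083e-02, 2.083e-02, 4.167e-02]  (obs o_0=1)
t=1: δ = [3.472e-03, 1.157e-03, 1.736e-03, 1.543e-03, 1.447e-03]  ψ = [4, 1, 4, 1, 3]  (obs o_1=2)
t=2: δ = [6.028e-05, 7.234e-05, 2.170e-04, 4.823e-05, 2.170e-04]  ψ = [2, 0, 0, 0, 0]  (obs o_2=1)
t=3: δ = [7.535e-06, 6.028e-06, 9.042e-06, 9.042e-06, 1.206e-05]  ψ = [2, 4, 2, 2, 4]  (obs o_3=4)
t=4: δ = [3.349e-07, 3.768e-07, 5.023e-07, 3.768e-07, 1.256e-06]  ψ = [4, 3, 4, 2, 3]  (obs o_4=4)
t=5: δ = [1.047e-07, 3.489e-08, 1.744e-08, 5.233e-08, 1.744e-08]  ψ = [4, 4, 4, 4, 4]  (obs o_5=3)
backtrack: best end state = 0; path = [4, 0, 2, 3, 4, 0]

path = [4, 0, 2, 3, 4, 0]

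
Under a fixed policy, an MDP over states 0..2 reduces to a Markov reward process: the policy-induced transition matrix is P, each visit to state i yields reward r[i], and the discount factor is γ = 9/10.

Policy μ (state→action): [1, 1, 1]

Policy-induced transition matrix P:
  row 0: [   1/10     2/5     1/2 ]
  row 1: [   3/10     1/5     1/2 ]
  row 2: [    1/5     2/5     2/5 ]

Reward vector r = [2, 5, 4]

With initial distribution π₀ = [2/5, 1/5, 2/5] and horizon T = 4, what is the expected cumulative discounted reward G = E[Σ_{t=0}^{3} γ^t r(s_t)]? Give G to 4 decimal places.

t=0: π = [0.4000, 0.2000, 0.4000], E[r] = 3.4000, γ^t·E[r] = 3.400000, running G = 3.400000
t=1: π = [0.1800, 0.3600, 0.4600], E[r] = 4.0000, γ^t·E[r] = 3.600000, running G = 7.000000
t=2: π = [0.2180, 0.3280, 0.4540], E[r] = 3.8920, γ^t·E[r] = 3.152520, running G = 10.152520
t=3: π = [0.2110, 0.3344, 0.4546], E[r] = 3.9124, γ^t·E[r] = 2.852140, running G = 13.004660

G = 13.0047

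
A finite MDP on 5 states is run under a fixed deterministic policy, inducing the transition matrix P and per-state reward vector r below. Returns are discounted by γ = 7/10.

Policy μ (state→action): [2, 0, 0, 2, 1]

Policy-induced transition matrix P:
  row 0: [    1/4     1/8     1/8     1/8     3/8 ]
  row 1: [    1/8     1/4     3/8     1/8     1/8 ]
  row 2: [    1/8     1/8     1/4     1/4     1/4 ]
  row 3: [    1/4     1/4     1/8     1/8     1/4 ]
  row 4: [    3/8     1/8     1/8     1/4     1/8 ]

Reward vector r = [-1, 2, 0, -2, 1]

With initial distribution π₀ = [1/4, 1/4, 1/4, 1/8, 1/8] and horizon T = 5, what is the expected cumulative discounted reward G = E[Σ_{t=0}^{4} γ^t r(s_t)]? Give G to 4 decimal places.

G = 0.1180

t=0: π = [0.2500, 0.2500, 0.2500, 0.1250, 0.1250], E[r] = 0.1250, γ^t·E[r] = 0.125000, running G = 0.125000
t=1: π = [0.2031, 0.1719, 0.2188, 0.1719, 0.2344], E[r] = 0.0313, γ^t·E[r] = 0.021875, running G = 0.146875
t=2: π = [0.2305, 0.1680, 0.1953, 0.1816, 0.2246], E[r] = -0.0332, γ^t·E[r] = -0.016270, running G = 0.130605
t=3: π = [0.2327, 0.1687, 0.1914, 0.1775, 0.2297], E[r] = -0.0205, γ^t·E[r] = -0.007034, running G = 0.123571
t=4: π = [0.2337, 0.1683, 0.1911, 0.1776, 0.2293], E[r] = -0.0232, γ^t·E[r] = -0.005561, running G = 0.118010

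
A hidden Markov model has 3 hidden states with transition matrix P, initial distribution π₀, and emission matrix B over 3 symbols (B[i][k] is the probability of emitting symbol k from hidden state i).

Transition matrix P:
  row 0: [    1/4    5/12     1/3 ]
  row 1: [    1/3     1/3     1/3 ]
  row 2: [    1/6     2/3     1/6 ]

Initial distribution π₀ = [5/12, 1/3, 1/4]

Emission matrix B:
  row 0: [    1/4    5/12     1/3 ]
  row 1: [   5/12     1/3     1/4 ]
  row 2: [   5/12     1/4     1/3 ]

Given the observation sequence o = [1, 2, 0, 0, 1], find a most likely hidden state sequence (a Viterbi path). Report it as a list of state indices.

path = [0, 2, 1, 2, 1]

t=0: δ = [1.736e-01, 1.111e-01, 6.250e-02]  (obs o_0=1)
t=1: δ = [1.447e-02, 1.808e-02, 1.929e-02]  ψ = [0, 0, 0]  (obs o_1=2)
t=2: δ = [1.507e-03, 5.358e-03, 2.512e-03]  ψ = [1, 2, 1]  (obs o_2=0)
t=3: δ = [4.465e-04, 7.442e-04, 7.442e-04]  ψ = [1, 1, 1]  (obs o_3=0)
t=4: δ = [1.034e-04, 1.654e-04, 6.202e-05]  ψ = [1, 2, 1]  (obs o_4=1)
backtrack: best end state = 1; path = [0, 2, 1, 2, 1]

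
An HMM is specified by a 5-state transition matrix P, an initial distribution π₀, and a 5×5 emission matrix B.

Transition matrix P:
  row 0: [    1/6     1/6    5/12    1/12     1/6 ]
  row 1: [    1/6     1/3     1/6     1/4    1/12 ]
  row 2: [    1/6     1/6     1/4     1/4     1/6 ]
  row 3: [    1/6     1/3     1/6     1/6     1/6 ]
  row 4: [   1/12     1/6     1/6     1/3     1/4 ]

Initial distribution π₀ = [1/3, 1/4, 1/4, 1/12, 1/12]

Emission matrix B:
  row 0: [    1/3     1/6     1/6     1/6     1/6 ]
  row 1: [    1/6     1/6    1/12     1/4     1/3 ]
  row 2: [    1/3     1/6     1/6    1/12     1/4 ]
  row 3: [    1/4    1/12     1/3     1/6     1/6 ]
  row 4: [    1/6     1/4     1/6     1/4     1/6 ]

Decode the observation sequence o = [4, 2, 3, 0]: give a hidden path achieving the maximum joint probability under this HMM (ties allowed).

path = [1, 3, 1, 3]

t=0: δ = [5.556e-02, 8.333e-02, 6.250e-02, 1.389e-02, 1.389e-02]  (obs o_0=4)
t=1: δ = [2.315e-03, 2.315e-03, 3.858e-03, 6.944e-03, 1.736e-03]  ψ = [1, 1, 0, 1, 2]  (obs o_1=2)
t=2: δ = [1.929e-04, 5.787e-04, 9.645e-05, 1.929e-04, 2.894e-04]  ψ = [3, 3, 3, 3, 3]  (obs o_2=3)
t=3: δ = [3.215e-05, 3.215e-05, 3.215e-05, 3.617e-05, 1.206e-05]  ψ = [1, 1, 1, 1, 4]  (obs o_3=0)
backtrack: best end state = 3; path = [1, 3, 1, 3]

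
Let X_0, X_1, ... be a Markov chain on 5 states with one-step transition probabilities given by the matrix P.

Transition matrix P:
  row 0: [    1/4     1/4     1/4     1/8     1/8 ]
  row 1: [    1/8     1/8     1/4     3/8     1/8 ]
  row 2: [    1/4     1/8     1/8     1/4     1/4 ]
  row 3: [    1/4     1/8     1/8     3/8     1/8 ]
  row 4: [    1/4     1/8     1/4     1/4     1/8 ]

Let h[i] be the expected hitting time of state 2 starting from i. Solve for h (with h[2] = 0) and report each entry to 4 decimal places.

First-step conditioning: h[2] = 0; for i ≠ 2, h[i] = 1 + Σ_k P[i][k]·h[k].
  h[0] = 1 + 1/4·h[0] + 1/4·h[1] + 1/8·h[3] + 1/8·h[4]
  h[1] = 1 + 1/8·h[0] + 1/8·h[1] + 3/8·h[3] + 1/8·h[4]
  h[3] = 1 + 1/4·h[0] + 1/8·h[1] + 3/8·h[3] + 1/8·h[4]
  h[4] = 1 + 1/4·h[0] + 1/8·h[1] + 1/4·h[3] + 1/8·h[4]
Solving the 4×4 linear system over states ≠ 2 gives exactly h = [3584/785, 3712/785, 0, 832/157, 728/157] (h[2] = 0 is the target).

h = [4.5656, 4.7287, 0.0000, 5.2994, 4.6369]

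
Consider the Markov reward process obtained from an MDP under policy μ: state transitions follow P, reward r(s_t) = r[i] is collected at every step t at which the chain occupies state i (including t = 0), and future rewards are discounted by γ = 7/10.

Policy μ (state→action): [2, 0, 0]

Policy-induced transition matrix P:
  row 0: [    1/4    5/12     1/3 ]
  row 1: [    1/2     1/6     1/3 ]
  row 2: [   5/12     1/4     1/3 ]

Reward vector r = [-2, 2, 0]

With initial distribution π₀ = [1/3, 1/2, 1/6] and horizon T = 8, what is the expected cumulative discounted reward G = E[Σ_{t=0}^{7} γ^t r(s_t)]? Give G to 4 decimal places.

t=0: π = [0.3333, 0.5000, 0.1667], E[r] = 0.3333, γ^t·E[r] = 0.333333, running G = 0.333333
t=1: π = [0.4028, 0.2639, 0.3333], E[r] = -0.2778, γ^t·E[r] = -0.194444, running G = 0.138889
t=2: π = [0.3715, 0.2951, 0.3333], E[r] = -0.1528, γ^t·E[r] = -0.074861, running G = 0.064028
t=3: π = [0.3793, 0.2873, 0.3333], E[r] = -0.1840, γ^t·E[r] = -0.063122, running G = 0.000906
t=4: π = [0.3774, 0.2893, 0.3333], E[r] = -0.1762, γ^t·E[r] = -0.042309, running G = -0.041403
t=5: π = [0.3779, 0.2888, 0.3333], E[r] = -0.1782, γ^t·E[r] = -0.029945, running G = -0.071348
t=6: π = [0.3778, 0.2889, 0.3333], E[r] = -0.1777, γ^t·E[r] = -0.020904, running G = -0.092252
t=7: π = [0.3778, 0.2889, 0.3333], E[r] = -0.1778, γ^t·E[r] = -0.014643, running G = -0.106894

G = -0.1069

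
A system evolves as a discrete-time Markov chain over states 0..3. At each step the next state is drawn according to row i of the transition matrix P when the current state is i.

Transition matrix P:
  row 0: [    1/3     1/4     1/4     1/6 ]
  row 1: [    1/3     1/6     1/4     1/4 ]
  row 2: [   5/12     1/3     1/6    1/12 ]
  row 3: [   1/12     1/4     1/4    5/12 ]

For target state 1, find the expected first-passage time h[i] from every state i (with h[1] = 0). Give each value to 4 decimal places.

First-step conditioning: h[1] = 0; for i ≠ 1, h[i] = 1 + Σ_k P[i][k]·h[k].
  h[0] = 1 + 1/3·h[0] + 1/4·h[2] + 1/6·h[3]
  h[2] = 1 + 5/12·h[0] + 1/6·h[2] + 1/12·h[3]
  h[3] = 1 + 1/12·h[0] + 1/4·h[2] + 5/12·h[3]
Solving the 3×3 linear system over states ≠ 1 gives exactly h = [26/7, 0, 24/7, 26/7] (h[1] = 0 is the target).

h = [3.7143, 0.0000, 3.4286, 3.7143]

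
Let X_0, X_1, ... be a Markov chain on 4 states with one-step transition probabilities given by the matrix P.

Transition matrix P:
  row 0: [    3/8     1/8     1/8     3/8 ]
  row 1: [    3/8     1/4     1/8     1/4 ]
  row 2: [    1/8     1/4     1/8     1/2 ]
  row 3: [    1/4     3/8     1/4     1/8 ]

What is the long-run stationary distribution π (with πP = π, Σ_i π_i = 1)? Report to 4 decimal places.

Balance equations π_j = Σ_i π_i·P[i][j]:
  π_0 = 3/8·π_0 + 3/8·π_1 + 1/8·π_2 + 1/4·π_3
  π_1 = 1/8·π_0 + 1/4·π_1 + 1/4·π_2 + 3/8·π_3
  π_2 = 1/8·π_0 + 1/8·π_1 + 1/8·π_2 + 1/4·π_3
  normalize: π_0 + π_1 + π_2 + π_3 = 1
Solving the linear system gives exactly π = [17/57, 71/285, 46/285, 83/285].

π = [0.2982, 0.2491, 0.1614, 0.2912]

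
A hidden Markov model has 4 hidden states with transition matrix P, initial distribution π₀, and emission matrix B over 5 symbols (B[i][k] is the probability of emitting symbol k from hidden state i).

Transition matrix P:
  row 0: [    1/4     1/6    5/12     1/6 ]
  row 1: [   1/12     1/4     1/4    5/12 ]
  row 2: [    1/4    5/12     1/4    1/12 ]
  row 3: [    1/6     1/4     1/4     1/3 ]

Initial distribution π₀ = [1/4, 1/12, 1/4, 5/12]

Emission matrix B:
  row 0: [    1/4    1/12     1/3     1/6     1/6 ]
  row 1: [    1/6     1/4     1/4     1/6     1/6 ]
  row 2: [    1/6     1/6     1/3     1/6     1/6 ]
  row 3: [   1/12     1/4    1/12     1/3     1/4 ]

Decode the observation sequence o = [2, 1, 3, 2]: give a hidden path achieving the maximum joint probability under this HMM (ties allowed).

t=0: δ = [8.333e-02, 2.083e-02, 8.333e-02, 3.472e-02]  (obs o_0=2)
t=1: δ = [1.736e-03, 8.681e-03, 5.787e-03, 3.472e-03]  ψ = [0, 2, 0, 0]  (obs o_1=1)
t=2: δ = [2.411e-04, 4.019e-04, 3.617e-04, 1.206e-03]  ψ = [2, 2, 1, 1]  (obs o_2=3)
t=3: δ = [6.698e-05, 7.535e-05, 1.005e-04, 3.349e-05]  ψ = [3, 3, 3, 3]  (obs o_3=2)
backtrack: best end state = 2; path = [2, 1, 3, 2]

path = [2, 1, 3, 2]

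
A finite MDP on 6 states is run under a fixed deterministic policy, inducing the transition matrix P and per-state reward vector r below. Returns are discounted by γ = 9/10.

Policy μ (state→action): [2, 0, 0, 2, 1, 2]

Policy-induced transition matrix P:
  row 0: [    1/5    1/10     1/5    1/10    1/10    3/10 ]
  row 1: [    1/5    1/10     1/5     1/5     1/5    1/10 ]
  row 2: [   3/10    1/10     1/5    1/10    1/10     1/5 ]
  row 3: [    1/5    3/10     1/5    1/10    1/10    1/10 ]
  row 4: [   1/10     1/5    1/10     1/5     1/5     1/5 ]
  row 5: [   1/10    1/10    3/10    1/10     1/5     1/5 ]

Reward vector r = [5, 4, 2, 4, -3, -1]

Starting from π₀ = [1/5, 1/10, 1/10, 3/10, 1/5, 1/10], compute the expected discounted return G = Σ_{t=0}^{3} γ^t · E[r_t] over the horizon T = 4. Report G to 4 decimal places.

G = 6.5845

t=0: π = [0.2000, 0.1000, 0.1000, 0.3000, 0.2000, 0.1000], E[r] = 2.1000, γ^t·E[r] = 2.100000, running G = 2.100000
t=1: π = [0.1800, 0.1800, 0.1900, 0.1300, 0.1400, 0.1800], E[r] = 1.9200, γ^t·E[r] = 1.728000, running G = 3.828000
t=2: π = [0.1870, 0.1400, 0.2040, 0.1320, 0.1500, 0.1870], E[r] = 1.7940, γ^t·E[r] = 1.453140, running G = 5.281140
t=3: π = [0.1867, 0.1414, 0.2037, 0.1290, 0.1477, 0.1915], E[r] = 1.7879, γ^t·E[r] = 1.303379, running G = 6.584519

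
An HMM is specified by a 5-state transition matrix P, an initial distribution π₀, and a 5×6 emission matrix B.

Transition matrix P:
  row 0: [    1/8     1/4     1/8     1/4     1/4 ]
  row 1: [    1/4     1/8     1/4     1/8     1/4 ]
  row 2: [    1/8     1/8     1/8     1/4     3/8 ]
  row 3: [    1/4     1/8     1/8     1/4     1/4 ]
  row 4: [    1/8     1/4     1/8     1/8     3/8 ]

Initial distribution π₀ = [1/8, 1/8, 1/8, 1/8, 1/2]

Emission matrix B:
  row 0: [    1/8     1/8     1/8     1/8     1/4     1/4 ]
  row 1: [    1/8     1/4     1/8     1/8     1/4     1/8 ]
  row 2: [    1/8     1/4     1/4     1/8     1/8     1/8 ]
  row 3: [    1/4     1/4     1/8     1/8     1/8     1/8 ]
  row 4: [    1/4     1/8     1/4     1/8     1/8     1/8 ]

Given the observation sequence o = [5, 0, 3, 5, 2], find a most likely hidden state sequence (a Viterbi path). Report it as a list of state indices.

path = [4, 4, 4, 4, 4]

t=0: δ = [3.125e-02, 1.562e-02, 1.562e-02, 1.562e-02, 6.250e-02]  (obs o_0=5)
t=1: δ = [9.766e-04, 1.953e-03, 9.766e-04, 1.953e-03, 5.859e-03]  ψ = [4, 4, 4, 0, 4]  (obs o_1=0)
t=2: δ = [9.155e-05, 1.831e-04, 9.155e-05, 9.155e-05, 2.747e-04]  ψ = [4, 4, 4, 4, 4]  (obs o_2=3)
t=3: δ = [1.144e-05, 8.583e-06, 5.722e-06, 4.292e-06, 1.287e-05]  ψ = [1, 4, 1, 4, 4]  (obs o_3=5)
t=4: δ = [2.682e-07, 4.023e-07, 5.364e-07, 3.576e-07, 1.207e-06]  ψ = [1, 4, 1, 0, 4]  (obs o_4=2)
backtrack: best end state = 4; path = [4, 4, 4, 4, 4]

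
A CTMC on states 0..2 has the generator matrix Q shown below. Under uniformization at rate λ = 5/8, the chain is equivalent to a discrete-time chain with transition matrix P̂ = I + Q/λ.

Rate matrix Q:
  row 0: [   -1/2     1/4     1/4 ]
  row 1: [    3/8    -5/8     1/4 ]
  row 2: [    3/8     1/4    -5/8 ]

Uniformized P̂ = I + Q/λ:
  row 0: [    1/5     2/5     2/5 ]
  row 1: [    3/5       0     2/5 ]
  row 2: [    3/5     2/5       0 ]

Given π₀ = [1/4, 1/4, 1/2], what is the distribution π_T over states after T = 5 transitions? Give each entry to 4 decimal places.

t=0: π = [0.2500, 0.2500, 0.5000]
t=1: π = [0.5000, 0.3000, 0.2000]
t=2: π = [0.4000, 0.2800, 0.3200]
t=3: π = [0.4400, 0.2880, 0.2720]
t=4: π = [0.4240, 0.2848, 0.2912]
t=5: π = [0.4304, 0.2861, 0.2835]

π = [0.4304, 0.2861, 0.2835]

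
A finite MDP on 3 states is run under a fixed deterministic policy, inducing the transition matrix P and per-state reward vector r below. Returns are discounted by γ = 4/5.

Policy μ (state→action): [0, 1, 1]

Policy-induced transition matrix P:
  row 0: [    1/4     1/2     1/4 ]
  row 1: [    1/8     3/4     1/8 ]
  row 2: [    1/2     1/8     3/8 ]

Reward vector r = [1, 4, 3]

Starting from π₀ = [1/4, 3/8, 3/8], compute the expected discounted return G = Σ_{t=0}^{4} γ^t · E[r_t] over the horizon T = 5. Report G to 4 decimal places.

G = 9.9200

t=0: π = [0.2500, 0.3750, 0.3750], E[r] = 2.8750, γ^t·E[r] = 2.875000, running G = 2.875000
t=1: π = [0.2969, 0.4531, 0.2500], E[r] = 2.8594, γ^t·E[r] = 2.287500, running G = 5.162500
t=2: π = [0.2559, 0.5195, 0.2246], E[r] = 3.0078, γ^t·E[r] = 1.925000, running G = 7.087500
t=3: π = [0.2412, 0.5457, 0.2131], E[r] = 3.0632, γ^t·E[r] = 1.568375, running G = 8.655875
t=4: π = [0.2351, 0.5565, 0.2084], E[r] = 3.0863, γ^t·E[r] = 1.264163, running G = 9.920038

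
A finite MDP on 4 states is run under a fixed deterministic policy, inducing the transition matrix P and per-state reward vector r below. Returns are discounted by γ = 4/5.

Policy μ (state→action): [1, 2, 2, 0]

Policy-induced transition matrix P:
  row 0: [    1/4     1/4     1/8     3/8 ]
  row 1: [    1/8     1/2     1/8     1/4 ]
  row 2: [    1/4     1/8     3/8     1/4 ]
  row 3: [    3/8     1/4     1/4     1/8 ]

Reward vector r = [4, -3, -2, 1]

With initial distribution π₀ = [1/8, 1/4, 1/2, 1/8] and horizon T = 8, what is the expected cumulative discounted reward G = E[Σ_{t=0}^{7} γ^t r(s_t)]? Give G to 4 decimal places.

t=0: π = [0.1250, 0.2500, 0.5000, 0.1250], E[r] = -1.1250, γ^t·E[r] = -1.125000, running G = -1.125000
t=1: π = [0.2344, 0.2500, 0.2656, 0.2500], E[r] = -0.0938, γ^t·E[r] = -0.075000, running G = -1.200000
t=2: π = [0.2500, 0.2793, 0.2227, 0.2480], E[r] = -0.0352, γ^t·E[r] = -0.022500, running G = -1.222500
t=3: π = [0.2461, 0.2920, 0.2117, 0.2502], E[r] = -0.0647, γ^t·E[r] = -0.033125, running G = -1.255625
t=4: π = [0.2448, 0.2965, 0.2092, 0.2495], E[r] = -0.0794, γ^t·E[r] = -0.032525, running G = -1.288150
t=5: π = [0.2441, 0.2980, 0.2085, 0.2494], E[r] = -0.0850, γ^t·E[r] = -0.027866, running G = -1.316016
t=6: π = [0.2439, 0.2984, 0.2083, 0.2493], E[r] = -0.0869, γ^t·E[r] = -0.022767, running G = -1.338784
t=7: π = [0.2439, 0.2986, 0.2082, 0.2493], E[r] = -0.0874, γ^t·E[r] = -0.018334, running G = -1.357118

G = -1.3571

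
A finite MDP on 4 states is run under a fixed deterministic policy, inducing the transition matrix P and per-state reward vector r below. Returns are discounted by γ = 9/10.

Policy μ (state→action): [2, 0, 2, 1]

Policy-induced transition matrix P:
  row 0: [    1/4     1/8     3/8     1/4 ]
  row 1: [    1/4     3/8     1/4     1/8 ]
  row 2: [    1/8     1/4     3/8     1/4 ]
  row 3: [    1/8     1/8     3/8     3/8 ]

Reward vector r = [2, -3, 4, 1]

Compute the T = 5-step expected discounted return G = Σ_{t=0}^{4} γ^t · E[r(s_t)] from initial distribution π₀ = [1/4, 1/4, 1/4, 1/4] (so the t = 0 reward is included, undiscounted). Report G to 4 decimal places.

G = 5.1121

t=0: π = [0.2500, 0.2500, 0.2500, 0.2500], E[r] = 1.0000, γ^t·E[r] = 1.000000, running G = 1.000000
t=1: π = [0.1875, 0.2188, 0.3438, 0.2500], E[r] = 1.3438, γ^t·E[r] = 1.209375, running G = 2.209375
t=2: π = [0.1758, 0.2227, 0.3477, 0.2539], E[r] = 1.3281, γ^t·E[r] = 1.075781, running G = 3.285156
t=3: π = [0.1748, 0.2241, 0.3472, 0.2539], E[r] = 1.3198, γ^t·E[r] = 0.962152, running G = 4.247308
t=4: π = [0.1749, 0.2244, 0.3470, 0.2537], E[r] = 1.3181, γ^t·E[r] = 0.864815, running G = 5.112124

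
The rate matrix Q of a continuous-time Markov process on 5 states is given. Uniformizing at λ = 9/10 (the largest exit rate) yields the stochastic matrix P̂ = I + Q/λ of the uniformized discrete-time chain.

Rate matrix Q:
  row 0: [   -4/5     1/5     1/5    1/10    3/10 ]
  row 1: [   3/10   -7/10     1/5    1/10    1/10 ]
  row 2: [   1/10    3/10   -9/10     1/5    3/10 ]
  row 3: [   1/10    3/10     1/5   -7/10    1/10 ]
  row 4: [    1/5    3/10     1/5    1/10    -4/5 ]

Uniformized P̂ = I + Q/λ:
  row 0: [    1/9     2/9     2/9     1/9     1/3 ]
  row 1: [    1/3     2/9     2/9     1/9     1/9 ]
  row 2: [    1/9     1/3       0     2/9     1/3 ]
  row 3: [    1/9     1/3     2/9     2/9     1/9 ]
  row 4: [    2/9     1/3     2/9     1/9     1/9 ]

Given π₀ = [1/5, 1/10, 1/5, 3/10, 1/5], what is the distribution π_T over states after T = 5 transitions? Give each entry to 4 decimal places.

t=0: π = [0.2000, 0.1000, 0.2000, 0.3000, 0.2000]
t=1: π = [0.1556, 0.3000, 0.1778, 0.1667, 0.2000]
t=2: π = [0.2000, 0.2827, 0.1827, 0.1494, 0.1852]
t=3: π = [0.1945, 0.2797, 0.1816, 0.1480, 0.1962]
t=4: π = [0.1951, 0.2806, 0.1819, 0.1477, 0.1947]
t=5: π = [0.1951, 0.2805, 0.1818, 0.1477, 0.1949]

π = [0.1951, 0.2805, 0.1818, 0.1477, 0.1949]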